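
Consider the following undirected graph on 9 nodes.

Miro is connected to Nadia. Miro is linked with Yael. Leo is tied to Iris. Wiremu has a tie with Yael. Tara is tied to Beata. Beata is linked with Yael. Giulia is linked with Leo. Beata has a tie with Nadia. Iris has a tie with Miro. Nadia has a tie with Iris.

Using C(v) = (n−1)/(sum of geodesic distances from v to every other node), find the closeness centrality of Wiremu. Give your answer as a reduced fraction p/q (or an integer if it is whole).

8/23

Distances from Wiremu: Beata:2, Giulia:5, Iris:3, Leo:4, Miro:2, Nadia:3, Tara:3, Yael:1. Sum = 23.
n = 9, so closeness = 8/23.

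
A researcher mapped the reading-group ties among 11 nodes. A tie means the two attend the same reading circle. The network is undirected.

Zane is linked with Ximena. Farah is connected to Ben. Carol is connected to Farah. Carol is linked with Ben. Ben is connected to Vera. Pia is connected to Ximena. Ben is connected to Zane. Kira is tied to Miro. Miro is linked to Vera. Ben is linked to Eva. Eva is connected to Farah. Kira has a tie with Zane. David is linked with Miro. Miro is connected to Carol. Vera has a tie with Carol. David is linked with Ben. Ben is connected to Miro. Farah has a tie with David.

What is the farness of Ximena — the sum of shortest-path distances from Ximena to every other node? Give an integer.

Distances from Ximena: Ben:2, Carol:3, David:3, Eva:3, Farah:3, Kira:2, Miro:3, Pia:1, Vera:3, Zane:1.
Sum = 2 + 3 + 3 + 3 + 3 + 2 + 3 + 1 + 3 + 1 = 24.

24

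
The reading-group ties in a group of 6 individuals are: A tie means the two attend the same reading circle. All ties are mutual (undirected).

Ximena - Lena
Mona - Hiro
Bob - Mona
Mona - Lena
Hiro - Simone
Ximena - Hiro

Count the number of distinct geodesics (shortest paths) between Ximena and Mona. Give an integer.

The shortest distance is 2. The length-2 paths are: Ximena–Hiro–Mona; Ximena–Lena–Mona.
That gives 2 distinct shortest paths.

2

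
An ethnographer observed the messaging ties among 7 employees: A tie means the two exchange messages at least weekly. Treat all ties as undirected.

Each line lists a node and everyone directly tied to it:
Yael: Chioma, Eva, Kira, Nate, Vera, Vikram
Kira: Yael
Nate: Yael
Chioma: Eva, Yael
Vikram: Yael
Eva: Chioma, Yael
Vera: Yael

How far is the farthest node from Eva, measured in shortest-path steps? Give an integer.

2

Distances from Eva: Chioma:1, Kira:2, Nate:2, Vera:2, Vikram:2, Yael:1.
The largest is 2 (to Kira, Vikram, Nate, and Vera), so the eccentricity of Eva is 2.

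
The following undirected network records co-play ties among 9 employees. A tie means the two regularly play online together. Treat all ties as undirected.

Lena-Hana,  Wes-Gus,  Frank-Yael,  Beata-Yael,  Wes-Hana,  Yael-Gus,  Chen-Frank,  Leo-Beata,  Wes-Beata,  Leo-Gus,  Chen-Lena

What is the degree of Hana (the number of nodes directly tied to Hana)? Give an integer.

Hana is directly tied to Lena and Wes. That is 2 neighbors, so the degree of Hana is 2.

2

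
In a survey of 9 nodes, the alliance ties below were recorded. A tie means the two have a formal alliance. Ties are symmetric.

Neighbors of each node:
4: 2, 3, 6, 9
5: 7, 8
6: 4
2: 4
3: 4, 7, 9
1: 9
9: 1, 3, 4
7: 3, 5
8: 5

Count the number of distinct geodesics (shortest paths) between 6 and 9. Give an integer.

The shortest distance is 2, and the only length-2 path is 6–4–9. So there is exactly 1 shortest path.

1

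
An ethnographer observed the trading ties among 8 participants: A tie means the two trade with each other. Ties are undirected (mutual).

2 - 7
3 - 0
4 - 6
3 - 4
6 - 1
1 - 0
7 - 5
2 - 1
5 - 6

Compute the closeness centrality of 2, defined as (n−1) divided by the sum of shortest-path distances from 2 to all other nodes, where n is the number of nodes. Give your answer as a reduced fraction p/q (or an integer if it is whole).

1/2

Distances from 2: 0:2, 1:1, 3:3, 4:3, 5:2, 6:2, 7:1. Sum = 14.
n = 8, so closeness = 7/14 = 1/2.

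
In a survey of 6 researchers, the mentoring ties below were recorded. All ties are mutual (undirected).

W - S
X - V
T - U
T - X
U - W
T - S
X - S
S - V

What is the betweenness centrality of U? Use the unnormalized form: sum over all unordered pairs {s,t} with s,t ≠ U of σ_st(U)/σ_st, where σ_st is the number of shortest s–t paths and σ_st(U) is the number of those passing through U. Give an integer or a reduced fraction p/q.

1/2

Pairs whose geodesics pass through U — W–T: 1/2.
All other pairs contribute 0.
Summing the contributions gives betweenness(U) = 1/2.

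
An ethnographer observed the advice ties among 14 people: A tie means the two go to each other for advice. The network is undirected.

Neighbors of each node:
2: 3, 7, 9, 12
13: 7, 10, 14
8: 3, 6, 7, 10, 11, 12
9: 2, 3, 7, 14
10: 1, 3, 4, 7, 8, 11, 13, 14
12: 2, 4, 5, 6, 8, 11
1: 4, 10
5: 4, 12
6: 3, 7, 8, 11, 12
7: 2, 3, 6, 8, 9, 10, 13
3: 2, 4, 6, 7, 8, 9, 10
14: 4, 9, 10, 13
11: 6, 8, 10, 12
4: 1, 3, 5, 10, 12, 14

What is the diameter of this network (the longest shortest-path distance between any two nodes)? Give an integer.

Eccentricity of each node (its greatest distance to any other): 1:3, 2:3, 3:2, 4:2, 5:3, 6:3, 7:3, 8:2, 9:3, 10:2, 11:3, 12:3, 13:3, 14:3.
The maximum eccentricity is 3, realized for instance by the pair 2–1 via 2 – 3 – 10 – 1. So the diameter is 3.

3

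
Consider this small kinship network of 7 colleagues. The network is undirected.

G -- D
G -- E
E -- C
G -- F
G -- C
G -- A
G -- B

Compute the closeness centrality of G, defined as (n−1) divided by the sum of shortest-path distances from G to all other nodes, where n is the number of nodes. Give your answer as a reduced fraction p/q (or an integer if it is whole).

Distances from G: A:1, B:1, C:1, D:1, E:1, F:1. Sum = 6.
n = 7, so closeness = 6/6 = 1.

1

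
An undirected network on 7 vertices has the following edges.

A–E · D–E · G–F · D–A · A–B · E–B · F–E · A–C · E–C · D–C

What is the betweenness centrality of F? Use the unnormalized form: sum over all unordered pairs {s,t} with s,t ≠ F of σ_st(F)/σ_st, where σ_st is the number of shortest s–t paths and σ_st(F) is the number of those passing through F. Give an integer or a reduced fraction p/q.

Pairs whose geodesics pass through F — G–E: 1; G–C: 1; G–B: 1; G–A: 1; G–D: 1.
All other pairs contribute 0.
Summing the contributions gives betweenness(F) = 5.

5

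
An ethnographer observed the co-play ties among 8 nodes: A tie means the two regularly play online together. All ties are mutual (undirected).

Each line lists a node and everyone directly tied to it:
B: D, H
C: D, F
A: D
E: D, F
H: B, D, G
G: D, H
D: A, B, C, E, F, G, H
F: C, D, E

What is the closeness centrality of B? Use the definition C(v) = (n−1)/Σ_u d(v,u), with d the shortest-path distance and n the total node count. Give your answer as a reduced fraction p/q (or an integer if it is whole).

7/12

Distances from B: A:2, C:2, D:1, E:2, F:2, G:2, H:1. Sum = 12.
n = 8, so closeness = 7/12.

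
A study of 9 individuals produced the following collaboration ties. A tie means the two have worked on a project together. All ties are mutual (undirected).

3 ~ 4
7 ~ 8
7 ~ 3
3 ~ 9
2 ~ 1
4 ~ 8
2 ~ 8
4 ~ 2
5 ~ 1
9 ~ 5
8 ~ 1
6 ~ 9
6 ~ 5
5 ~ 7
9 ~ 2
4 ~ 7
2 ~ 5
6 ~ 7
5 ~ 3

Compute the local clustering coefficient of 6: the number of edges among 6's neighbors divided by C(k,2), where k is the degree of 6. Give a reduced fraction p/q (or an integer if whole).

2/3

6's neighbors: 5, 7, and 9 (k = 3).
Possible neighbor pairs: C(3,2) = 3. Edges among them: 5–7, 5–9 → e = 2.
Clustering(6) = 2/3.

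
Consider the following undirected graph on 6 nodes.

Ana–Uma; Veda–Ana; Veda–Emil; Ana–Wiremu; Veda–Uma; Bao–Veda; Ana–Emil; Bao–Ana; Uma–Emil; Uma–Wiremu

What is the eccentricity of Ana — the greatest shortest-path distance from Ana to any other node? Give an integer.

Distances from Ana: Bao:1, Emil:1, Uma:1, Veda:1, Wiremu:1.
The largest is 1 (to Wiremu, Veda, Bao, Uma, and Emil), so the eccentricity of Ana is 1.

1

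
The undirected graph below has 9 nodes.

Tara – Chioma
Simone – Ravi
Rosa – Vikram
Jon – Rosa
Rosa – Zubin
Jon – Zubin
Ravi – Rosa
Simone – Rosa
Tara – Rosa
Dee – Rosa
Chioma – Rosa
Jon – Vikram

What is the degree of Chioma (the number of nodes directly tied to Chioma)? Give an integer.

2

Chioma is directly tied to Rosa and Tara. That is 2 neighbors, so the degree of Chioma is 2.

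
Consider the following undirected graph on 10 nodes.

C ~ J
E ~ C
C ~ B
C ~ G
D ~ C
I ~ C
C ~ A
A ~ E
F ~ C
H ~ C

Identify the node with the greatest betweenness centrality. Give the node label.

Unnormalized betweenness of each node: A:0, B:0, C:35, D:0, E:0, F:0, G:0, H:0, I:0, J:0.
C has the largest value, 35, making it the main broker — the node through which the most shortest paths run.

C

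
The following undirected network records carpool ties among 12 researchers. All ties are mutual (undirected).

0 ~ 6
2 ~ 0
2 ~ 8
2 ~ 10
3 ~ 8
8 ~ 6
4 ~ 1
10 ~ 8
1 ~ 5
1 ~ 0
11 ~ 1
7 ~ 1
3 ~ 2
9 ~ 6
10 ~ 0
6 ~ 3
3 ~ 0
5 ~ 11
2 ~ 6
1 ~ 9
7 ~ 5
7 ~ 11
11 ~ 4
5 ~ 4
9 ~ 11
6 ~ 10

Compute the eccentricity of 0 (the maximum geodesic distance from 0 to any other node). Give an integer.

2

Distances from 0: 1:1, 2:1, 3:1, 4:2, 5:2, 6:1, 7:2, 8:2, 9:2, 10:1, 11:2.
The largest is 2 (to 8, 9, 5, 4, 7, and 11), so the eccentricity of 0 is 2.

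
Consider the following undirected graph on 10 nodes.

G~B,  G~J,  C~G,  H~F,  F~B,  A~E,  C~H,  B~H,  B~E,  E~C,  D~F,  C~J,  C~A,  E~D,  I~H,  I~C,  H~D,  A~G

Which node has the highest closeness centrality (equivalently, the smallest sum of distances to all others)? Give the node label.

Farness (sum of distances to all others) for each node — A:16, B:14, C:12, D:17, E:14, F:17, G:15, H:13, I:16, J:18.
The smallest farness is 12, for C, so C has the highest closeness.

C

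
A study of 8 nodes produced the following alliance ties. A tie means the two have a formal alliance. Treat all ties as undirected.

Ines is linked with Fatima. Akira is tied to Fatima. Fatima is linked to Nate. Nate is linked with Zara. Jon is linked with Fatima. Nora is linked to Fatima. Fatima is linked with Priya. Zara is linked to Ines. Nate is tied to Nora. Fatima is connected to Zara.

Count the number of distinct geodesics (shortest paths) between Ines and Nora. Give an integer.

1

The shortest distance is 2, and the only length-2 path is Ines–Fatima–Nora. So there is exactly 1 shortest path.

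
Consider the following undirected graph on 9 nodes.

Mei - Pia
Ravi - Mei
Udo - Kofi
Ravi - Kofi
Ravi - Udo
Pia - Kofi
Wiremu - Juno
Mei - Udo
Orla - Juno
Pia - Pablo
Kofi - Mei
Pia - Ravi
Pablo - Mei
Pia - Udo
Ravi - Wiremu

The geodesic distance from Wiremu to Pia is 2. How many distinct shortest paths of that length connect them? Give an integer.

1

The shortest distance is 2, and the only length-2 path is Wiremu–Ravi–Pia. So there is exactly 1 shortest path.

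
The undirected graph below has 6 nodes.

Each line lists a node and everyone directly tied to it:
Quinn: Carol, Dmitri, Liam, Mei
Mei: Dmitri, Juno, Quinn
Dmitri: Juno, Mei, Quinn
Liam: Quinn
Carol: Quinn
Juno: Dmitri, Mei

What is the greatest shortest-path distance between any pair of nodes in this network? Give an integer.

3

Eccentricity of each node (its greatest distance to any other): Carol:3, Dmitri:2, Juno:3, Liam:3, Mei:2, Quinn:2.
The maximum eccentricity is 3, realized for instance by the pair Carol–Juno via Carol – Quinn – Mei – Juno. So the diameter is 3.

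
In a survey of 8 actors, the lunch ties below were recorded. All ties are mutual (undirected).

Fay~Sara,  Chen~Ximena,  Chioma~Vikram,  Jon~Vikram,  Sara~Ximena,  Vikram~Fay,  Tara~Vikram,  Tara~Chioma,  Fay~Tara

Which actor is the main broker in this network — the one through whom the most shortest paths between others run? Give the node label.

Fay

Unnormalized betweenness of each node: Chen:0, Chioma:0, Fay:12, Jon:0, Sara:10, Tara:2, Vikram:8, Ximena:6.
Fay has the largest value, 12, making it the main broker — the node through which the most shortest paths run.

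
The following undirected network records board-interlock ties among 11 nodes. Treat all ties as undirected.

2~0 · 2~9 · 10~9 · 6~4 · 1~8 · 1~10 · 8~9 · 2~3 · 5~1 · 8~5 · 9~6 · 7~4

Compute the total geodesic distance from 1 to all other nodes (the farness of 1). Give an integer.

28

Distances from 1: 0:4, 2:3, 3:4, 4:4, 5:1, 6:3, 7:5, 8:1, 9:2, 10:1.
Sum = 4 + 3 + 4 + 4 + 1 + 3 + 5 + 1 + 2 + 1 = 28.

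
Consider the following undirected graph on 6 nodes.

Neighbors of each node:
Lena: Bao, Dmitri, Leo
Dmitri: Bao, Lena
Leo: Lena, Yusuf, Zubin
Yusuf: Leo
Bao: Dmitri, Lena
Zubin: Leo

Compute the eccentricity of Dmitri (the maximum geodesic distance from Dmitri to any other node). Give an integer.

Distances from Dmitri: Bao:1, Lena:1, Leo:2, Yusuf:3, Zubin:3.
The largest is 3 (to Yusuf and Zubin), so the eccentricity of Dmitri is 3.

3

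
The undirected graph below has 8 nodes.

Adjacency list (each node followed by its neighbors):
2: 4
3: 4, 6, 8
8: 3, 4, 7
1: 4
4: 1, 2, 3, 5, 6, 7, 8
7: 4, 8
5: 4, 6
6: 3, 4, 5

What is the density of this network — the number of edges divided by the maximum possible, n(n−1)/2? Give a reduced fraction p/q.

11/28

There are 11 edges and 8 nodes, so the maximum possible is C(8,2) = 28.
Density = 11/28.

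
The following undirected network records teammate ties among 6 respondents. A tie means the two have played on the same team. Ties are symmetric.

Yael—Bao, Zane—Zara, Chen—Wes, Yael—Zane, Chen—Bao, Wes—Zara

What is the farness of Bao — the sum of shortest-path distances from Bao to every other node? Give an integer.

9

Distances from Bao: Chen:1, Wes:2, Yael:1, Zane:2, Zara:3.
Sum = 1 + 2 + 1 + 2 + 3 = 9.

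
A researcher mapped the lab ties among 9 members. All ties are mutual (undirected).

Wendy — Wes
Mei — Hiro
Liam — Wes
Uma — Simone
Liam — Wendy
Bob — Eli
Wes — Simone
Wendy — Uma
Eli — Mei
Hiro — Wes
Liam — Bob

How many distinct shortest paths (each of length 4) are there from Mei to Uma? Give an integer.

The shortest distance is 4. The length-4 paths are: Mei–Hiro–Wes–Wendy–Uma; Mei–Hiro–Wes–Simone–Uma.
That gives 2 distinct shortest paths.

2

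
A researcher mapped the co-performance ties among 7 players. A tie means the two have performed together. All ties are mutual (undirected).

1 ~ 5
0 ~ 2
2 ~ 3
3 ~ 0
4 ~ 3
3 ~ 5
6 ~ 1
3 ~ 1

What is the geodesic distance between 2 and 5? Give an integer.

2

One shortest route is 2 – 3 – 5, which uses 2 edges, and 2 and 5 are not directly tied, so nothing shorter exists. So d(2,5) = 2.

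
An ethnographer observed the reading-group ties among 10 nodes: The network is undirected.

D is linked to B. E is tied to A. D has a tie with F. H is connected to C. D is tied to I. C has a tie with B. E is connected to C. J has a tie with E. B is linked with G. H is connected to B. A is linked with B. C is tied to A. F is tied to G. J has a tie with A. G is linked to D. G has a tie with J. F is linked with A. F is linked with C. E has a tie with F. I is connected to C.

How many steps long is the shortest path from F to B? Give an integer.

One shortest route is F – G – B, which uses 2 edges, and F and B are not directly tied, so nothing shorter exists. So d(F,B) = 2.

2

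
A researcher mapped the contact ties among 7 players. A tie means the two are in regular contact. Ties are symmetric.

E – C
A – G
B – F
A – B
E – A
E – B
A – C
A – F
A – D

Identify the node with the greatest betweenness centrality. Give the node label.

A

Unnormalized betweenness of each node: A:11, B:1/2, C:0, D:0, E:1/2, F:0, G:0.
A has the largest value, 11, making it the main broker — the node through which the most shortest paths run.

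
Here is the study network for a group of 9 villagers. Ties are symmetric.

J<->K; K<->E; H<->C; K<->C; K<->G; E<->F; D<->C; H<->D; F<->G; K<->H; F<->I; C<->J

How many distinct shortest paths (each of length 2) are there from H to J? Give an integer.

2

The shortest distance is 2. The length-2 paths are: H–K–J; H–C–J.
That gives 2 distinct shortest paths.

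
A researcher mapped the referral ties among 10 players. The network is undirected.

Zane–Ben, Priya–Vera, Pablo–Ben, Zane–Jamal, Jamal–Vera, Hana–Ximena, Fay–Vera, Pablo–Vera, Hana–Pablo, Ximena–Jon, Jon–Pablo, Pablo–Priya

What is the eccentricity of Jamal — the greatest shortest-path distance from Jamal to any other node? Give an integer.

4

Distances from Jamal: Ben:2, Fay:2, Hana:3, Jon:3, Pablo:2, Priya:2, Vera:1, Ximena:4, Zane:1.
The largest is 4 (to Ximena), so the eccentricity of Jamal is 4.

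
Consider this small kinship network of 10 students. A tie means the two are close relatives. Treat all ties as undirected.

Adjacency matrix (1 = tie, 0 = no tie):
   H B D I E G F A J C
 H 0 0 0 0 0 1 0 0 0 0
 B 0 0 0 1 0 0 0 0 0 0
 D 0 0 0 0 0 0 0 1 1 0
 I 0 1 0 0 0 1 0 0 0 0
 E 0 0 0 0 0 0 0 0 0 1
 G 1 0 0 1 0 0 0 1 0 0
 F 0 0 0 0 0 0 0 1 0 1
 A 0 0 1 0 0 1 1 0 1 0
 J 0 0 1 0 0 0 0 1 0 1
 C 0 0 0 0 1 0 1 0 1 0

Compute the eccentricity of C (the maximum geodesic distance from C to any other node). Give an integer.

5

Distances from C: A:2, B:5, D:2, E:1, F:1, G:3, H:4, I:4, J:1.
The largest is 5 (to B), so the eccentricity of C is 5.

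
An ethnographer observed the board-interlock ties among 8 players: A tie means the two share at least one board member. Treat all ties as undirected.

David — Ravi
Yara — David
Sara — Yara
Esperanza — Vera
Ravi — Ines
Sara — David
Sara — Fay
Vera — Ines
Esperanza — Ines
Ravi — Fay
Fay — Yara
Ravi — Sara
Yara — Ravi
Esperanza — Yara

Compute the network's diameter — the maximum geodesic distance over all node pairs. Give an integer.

Eccentricity of each node (its greatest distance to any other): David:3, Esperanza:2, Fay:3, Ines:2, Ravi:2, Sara:3, Vera:3, Yara:2.
The maximum eccentricity is 3, realized for instance by the pair David–Vera via David – Ravi – Ines – Vera. So the diameter is 3.

3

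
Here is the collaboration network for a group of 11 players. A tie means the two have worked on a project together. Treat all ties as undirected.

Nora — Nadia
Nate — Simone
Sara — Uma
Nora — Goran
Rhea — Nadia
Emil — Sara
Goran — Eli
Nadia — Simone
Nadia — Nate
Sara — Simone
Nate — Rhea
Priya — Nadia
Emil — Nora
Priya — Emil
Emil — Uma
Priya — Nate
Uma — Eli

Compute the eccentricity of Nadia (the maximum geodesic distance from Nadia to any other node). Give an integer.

3

Distances from Nadia: Eli:3, Emil:2, Goran:2, Nate:1, Nora:1, Priya:1, Rhea:1, Sara:2, Simone:1, Uma:3.
The largest is 3 (to Uma and Eli), so the eccentricity of Nadia is 3.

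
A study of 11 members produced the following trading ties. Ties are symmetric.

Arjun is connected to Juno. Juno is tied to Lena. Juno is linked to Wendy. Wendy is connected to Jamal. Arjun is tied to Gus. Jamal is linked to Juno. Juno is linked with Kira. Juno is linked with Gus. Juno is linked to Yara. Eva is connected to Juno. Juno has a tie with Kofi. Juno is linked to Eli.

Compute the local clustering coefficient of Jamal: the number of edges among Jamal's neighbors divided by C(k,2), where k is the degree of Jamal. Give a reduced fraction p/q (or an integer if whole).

Jamal's neighbors: Juno and Wendy (k = 2).
Possible neighbor pairs: C(2,2) = 1. Edges among them: Juno–Wendy → e = 1.
Clustering(Jamal) = 1/1.

1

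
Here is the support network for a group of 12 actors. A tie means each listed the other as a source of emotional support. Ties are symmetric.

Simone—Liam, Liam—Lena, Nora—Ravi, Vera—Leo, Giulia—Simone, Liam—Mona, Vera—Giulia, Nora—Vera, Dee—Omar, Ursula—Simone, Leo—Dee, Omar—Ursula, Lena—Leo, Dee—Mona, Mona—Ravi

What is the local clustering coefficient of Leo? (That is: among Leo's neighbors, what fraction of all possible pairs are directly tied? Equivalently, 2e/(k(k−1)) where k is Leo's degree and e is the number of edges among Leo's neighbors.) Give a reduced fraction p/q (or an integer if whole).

0

Leo's neighbors: Dee, Lena, and Vera (k = 3).
Possible neighbor pairs: C(3,2) = 3. Edges among them: none → e = 0.
Clustering(Leo) = 0/3 = 0.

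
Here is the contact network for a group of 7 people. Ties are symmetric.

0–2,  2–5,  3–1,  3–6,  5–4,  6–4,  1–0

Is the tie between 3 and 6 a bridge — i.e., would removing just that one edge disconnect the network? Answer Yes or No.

No

Even without that edge, 3 still reaches 6 via 3 – 1 – 0 – 2 – 5 – 4 – 6, so the network stays connected. Not a bridge.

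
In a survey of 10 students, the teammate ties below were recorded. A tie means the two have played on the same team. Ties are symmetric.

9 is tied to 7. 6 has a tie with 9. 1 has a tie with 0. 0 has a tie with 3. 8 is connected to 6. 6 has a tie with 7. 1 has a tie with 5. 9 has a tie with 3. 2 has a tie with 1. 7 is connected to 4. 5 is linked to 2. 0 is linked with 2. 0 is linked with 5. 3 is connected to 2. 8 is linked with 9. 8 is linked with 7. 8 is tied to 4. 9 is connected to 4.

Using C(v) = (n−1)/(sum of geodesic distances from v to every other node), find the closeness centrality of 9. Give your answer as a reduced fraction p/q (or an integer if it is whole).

Distances from 9: 0:2, 1:3, 2:2, 3:1, 4:1, 5:3, 6:1, 7:1, 8:1. Sum = 15.
n = 10, so closeness = 9/15 = 3/5.

3/5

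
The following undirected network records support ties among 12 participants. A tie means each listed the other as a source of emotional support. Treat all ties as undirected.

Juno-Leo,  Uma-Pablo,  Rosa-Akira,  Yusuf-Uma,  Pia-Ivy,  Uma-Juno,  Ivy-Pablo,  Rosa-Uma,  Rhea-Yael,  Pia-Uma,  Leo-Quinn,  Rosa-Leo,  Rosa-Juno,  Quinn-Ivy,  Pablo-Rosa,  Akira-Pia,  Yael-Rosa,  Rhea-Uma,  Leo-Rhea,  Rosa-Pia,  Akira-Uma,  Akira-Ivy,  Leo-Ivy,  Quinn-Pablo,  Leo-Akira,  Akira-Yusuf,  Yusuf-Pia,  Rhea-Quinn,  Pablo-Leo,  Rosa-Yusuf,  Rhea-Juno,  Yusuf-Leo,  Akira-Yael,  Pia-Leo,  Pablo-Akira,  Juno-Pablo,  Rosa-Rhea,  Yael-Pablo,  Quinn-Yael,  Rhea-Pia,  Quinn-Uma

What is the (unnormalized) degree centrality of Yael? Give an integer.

5

Yael is directly tied to Akira, Pablo, Quinn, Rhea, and Rosa. That is 5 neighbors, so the degree of Yael is 5.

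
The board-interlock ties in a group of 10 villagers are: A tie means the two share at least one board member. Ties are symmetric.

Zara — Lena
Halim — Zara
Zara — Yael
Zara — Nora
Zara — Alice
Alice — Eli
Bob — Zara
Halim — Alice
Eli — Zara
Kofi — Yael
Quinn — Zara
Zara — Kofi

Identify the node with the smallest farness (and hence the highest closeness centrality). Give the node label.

Farness (sum of distances to all others) for each node — Alice:15, Bob:17, Eli:16, Halim:16, Kofi:16, Lena:17, Nora:17, Quinn:17, Yael:16, Zara:9.
The smallest farness is 9, for Zara, so Zara has the highest closeness.

Zara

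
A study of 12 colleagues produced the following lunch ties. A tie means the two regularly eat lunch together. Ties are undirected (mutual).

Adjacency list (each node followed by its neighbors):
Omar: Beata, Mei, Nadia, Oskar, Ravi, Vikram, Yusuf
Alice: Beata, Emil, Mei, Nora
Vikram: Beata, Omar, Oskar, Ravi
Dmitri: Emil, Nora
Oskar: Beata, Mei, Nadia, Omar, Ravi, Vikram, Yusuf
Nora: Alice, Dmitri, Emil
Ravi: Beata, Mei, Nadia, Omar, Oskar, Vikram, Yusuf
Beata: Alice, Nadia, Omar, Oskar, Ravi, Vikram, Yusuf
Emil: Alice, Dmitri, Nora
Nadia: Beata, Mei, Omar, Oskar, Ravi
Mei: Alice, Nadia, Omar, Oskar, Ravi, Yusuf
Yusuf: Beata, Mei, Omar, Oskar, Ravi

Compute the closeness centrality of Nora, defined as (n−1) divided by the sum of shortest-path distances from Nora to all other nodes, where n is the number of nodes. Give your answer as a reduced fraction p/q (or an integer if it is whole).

11/25

Distances from Nora: Alice:1, Beata:2, Dmitri:1, Emil:1, Mei:2, Nadia:3, Omar:3, Oskar:3, Ravi:3, Vikram:3, Yusuf:3. Sum = 25.
n = 12, so closeness = 11/25.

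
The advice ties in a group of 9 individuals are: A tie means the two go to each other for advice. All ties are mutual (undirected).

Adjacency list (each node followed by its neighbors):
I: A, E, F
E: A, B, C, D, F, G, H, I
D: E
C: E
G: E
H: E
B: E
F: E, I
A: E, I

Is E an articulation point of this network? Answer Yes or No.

Removing E leaves {A, F, and I} with no path to {C}, so the network splits into 6 components. E is a cut vertex.

Yes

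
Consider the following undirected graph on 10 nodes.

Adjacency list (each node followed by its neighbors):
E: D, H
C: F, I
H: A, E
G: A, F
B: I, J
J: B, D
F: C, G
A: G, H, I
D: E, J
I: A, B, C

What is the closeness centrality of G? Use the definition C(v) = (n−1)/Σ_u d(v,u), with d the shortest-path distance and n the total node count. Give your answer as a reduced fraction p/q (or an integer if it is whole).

Distances from G: A:1, B:3, C:2, D:4, E:3, F:1, H:2, I:2, J:4. Sum = 22.
n = 10, so closeness = 9/22.

9/22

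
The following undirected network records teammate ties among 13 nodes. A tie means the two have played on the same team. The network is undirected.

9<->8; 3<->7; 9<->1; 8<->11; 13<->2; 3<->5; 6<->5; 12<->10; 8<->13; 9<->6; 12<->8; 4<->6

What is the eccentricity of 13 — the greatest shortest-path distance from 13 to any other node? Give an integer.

6

Distances from 13: 1:3, 2:1, 3:5, 4:4, 5:4, 6:3, 7:6, 8:1, 9:2, 10:3, 11:2, 12:2.
The largest is 6 (to 7), so the eccentricity of 13 is 6.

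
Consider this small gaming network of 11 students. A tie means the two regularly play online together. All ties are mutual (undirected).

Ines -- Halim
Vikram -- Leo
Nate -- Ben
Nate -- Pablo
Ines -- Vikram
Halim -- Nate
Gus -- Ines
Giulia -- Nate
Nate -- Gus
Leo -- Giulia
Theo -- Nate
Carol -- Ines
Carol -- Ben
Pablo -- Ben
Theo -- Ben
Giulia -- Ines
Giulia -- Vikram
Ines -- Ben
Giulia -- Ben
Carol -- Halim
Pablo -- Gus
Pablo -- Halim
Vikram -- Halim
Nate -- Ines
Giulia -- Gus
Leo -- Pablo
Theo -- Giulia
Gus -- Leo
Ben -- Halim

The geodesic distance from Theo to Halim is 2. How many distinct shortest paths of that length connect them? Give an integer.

2

The shortest distance is 2. The length-2 paths are: Theo–Ben–Halim; Theo–Nate–Halim.
That gives 2 distinct shortest paths.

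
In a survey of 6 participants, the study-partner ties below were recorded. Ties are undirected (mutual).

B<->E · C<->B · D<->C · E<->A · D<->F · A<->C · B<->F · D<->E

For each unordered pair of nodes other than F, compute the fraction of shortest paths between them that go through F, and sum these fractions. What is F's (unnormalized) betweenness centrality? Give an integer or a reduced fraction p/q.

1/3

Pairs whose geodesics pass through F — D–B: 1/3.
All other pairs contribute 0.
Summing the contributions gives betweenness(F) = 1/3.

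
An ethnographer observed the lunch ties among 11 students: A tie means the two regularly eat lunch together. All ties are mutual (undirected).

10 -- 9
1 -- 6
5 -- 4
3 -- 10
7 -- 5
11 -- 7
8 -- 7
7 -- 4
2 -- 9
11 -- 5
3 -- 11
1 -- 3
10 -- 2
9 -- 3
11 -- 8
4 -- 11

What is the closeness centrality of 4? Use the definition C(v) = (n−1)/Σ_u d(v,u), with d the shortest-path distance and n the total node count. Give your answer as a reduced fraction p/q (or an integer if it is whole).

5/12

Distances from 4: 1:3, 2:4, 3:2, 5:1, 6:4, 7:1, 8:2, 9:3, 10:3, 11:1. Sum = 24.
n = 11, so closeness = 10/24 = 5/12.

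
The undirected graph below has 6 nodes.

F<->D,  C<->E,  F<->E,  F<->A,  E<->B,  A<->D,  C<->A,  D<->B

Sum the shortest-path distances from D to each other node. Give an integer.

7

Distances from D: A:1, B:1, C:2, E:2, F:1.
Sum = 1 + 1 + 2 + 2 + 1 = 7.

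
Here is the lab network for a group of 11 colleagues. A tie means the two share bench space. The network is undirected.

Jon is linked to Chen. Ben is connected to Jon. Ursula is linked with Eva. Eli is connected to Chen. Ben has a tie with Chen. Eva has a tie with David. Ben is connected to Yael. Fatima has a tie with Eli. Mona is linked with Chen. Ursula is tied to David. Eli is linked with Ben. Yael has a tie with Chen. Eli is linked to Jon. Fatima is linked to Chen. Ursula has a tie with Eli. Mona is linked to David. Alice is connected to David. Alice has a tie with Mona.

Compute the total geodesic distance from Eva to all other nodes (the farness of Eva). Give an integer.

Distances from Eva: Alice:2, Ben:3, Chen:3, David:1, Eli:2, Fatima:3, Jon:3, Mona:2, Ursula:1, Yael:4.
Sum = 2 + 3 + 3 + 1 + 2 + 3 + 3 + 2 + 1 + 4 = 24.

24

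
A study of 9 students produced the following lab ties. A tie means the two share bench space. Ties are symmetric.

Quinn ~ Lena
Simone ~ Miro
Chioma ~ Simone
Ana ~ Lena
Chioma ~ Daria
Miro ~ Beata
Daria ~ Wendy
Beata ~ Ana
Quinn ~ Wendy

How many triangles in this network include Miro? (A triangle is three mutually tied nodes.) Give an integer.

Miro's neighbors are Beata and Simone, but none of them are tied to each other, so no triangle contains Miro.

0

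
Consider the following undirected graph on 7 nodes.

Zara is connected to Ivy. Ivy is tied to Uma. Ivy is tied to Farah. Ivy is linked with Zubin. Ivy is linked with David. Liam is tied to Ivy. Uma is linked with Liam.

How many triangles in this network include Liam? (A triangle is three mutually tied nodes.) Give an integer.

Liam's neighbors: Ivy and Uma.
Neighbor pairs that are themselves tied: Liam–Ivy–Uma. Each forms one triangle with Liam, for 1 in total.

1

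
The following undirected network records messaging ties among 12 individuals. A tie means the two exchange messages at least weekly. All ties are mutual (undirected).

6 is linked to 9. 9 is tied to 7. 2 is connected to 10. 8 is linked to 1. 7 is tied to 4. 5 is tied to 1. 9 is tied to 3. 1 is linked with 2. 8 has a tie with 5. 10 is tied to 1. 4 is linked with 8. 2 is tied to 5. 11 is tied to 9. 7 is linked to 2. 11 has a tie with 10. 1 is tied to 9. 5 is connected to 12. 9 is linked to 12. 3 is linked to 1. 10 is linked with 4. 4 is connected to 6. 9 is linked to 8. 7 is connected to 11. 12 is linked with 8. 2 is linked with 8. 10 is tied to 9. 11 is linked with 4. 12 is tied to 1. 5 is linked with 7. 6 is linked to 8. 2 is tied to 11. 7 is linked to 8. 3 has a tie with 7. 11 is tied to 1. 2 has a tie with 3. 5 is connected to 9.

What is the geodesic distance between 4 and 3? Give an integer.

One shortest route is 4 – 7 – 3, which uses 2 edges, and 4 and 3 are not directly tied, so nothing shorter exists. So d(4,3) = 2.

2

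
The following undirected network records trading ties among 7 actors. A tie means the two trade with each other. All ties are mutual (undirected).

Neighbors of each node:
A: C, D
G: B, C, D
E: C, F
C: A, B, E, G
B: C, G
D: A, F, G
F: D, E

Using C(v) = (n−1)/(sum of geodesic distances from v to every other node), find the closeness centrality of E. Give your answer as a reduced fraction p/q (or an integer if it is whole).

3/5

Distances from E: A:2, B:2, C:1, D:2, F:1, G:2. Sum = 10.
n = 7, so closeness = 6/10 = 3/5.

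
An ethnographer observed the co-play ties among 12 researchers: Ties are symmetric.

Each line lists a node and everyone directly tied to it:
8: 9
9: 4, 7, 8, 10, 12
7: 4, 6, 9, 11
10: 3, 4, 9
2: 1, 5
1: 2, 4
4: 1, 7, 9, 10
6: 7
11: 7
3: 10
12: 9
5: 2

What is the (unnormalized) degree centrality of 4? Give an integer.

4

4 is directly tied to 1, 7, 9, and 10. That is 4 neighbors, so the degree of 4 is 4.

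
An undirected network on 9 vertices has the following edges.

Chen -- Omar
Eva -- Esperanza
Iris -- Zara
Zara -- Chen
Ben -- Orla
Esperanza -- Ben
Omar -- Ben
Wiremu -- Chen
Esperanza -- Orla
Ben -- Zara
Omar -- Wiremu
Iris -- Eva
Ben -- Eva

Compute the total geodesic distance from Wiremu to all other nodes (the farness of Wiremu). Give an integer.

Distances from Wiremu: Ben:2, Chen:1, Esperanza:3, Eva:3, Iris:3, Omar:1, Orla:3, Zara:2.
Sum = 2 + 1 + 3 + 3 + 3 + 1 + 3 + 2 = 18.

18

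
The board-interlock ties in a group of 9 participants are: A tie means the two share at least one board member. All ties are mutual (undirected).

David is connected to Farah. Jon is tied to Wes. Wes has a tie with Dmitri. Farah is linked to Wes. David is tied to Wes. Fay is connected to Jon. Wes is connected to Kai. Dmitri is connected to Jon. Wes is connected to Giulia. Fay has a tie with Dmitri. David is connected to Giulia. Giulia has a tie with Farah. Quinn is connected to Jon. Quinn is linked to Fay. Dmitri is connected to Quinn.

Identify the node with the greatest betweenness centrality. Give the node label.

Unnormalized betweenness of each node: David:0, Dmitri:5, Farah:0, Fay:0, Giulia:0, Jon:5, Kai:0, Quinn:0, Wes:19.
Wes has the largest value, 19, making it the main broker — the node through which the most shortest paths run.

Wes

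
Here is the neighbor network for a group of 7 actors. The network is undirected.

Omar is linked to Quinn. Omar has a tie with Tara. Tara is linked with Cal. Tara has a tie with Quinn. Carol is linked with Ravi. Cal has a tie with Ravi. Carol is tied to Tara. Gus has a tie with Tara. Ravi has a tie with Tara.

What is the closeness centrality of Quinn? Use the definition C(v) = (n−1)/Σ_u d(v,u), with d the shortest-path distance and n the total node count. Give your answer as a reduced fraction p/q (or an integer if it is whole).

3/5

Distances from Quinn: Cal:2, Carol:2, Gus:2, Omar:1, Ravi:2, Tara:1. Sum = 10.
n = 7, so closeness = 6/10 = 3/5.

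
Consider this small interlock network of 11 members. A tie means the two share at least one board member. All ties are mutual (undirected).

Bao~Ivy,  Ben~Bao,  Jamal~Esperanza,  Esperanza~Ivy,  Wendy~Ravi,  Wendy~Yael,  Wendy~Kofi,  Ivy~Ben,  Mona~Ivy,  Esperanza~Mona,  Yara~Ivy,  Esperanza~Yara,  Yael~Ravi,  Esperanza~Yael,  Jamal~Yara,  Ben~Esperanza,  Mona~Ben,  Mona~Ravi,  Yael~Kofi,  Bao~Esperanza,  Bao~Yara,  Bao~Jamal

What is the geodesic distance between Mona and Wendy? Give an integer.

One shortest route is Mona – Ravi – Wendy, which uses 2 edges, and Mona and Wendy are not directly tied, so nothing shorter exists. So d(Mona,Wendy) = 2.

2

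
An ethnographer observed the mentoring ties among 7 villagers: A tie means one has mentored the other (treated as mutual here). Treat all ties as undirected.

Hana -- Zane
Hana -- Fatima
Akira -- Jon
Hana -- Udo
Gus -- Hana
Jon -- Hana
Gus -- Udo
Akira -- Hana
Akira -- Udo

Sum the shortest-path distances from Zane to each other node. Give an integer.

11

Distances from Zane: Akira:2, Fatima:2, Gus:2, Hana:1, Jon:2, Udo:2.
Sum = 2 + 2 + 2 + 1 + 2 + 2 = 11.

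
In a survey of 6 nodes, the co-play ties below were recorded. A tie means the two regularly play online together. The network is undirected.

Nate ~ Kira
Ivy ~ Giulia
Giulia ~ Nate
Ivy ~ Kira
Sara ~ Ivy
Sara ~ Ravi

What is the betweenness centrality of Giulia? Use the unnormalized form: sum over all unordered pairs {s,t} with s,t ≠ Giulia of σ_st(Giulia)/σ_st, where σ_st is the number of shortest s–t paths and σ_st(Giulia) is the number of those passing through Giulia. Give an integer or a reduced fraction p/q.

3/2

Pairs whose geodesics pass through Giulia — Ivy–Nate: 1/2; Ravi–Nate: 1/2; Sara–Nate: 1/2.
All other pairs contribute 0.
Summing the contributions gives betweenness(Giulia) = 3/2.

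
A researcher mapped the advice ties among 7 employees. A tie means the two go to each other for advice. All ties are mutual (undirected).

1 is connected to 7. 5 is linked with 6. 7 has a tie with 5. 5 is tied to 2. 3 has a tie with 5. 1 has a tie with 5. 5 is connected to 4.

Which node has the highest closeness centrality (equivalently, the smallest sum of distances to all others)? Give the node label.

5

Farness (sum of distances to all others) for each node — 1:10, 2:11, 3:11, 4:11, 5:6, 6:11, 7:10.
The smallest farness is 6, for 5, so 5 has the highest closeness.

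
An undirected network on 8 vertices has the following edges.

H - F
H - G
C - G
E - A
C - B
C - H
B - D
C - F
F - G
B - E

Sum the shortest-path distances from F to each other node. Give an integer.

Distances from F: A:4, B:2, C:1, D:3, E:3, G:1, H:1.
Sum = 4 + 2 + 1 + 3 + 3 + 1 + 1 = 15.

15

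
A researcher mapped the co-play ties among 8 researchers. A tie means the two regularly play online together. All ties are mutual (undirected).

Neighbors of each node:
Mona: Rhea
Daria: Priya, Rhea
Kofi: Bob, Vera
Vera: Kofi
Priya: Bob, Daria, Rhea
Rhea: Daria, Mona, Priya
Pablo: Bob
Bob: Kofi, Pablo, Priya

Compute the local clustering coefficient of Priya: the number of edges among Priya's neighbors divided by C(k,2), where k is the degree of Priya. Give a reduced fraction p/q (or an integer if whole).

1/3

Priya's neighbors: Bob, Daria, and Rhea (k = 3).
Possible neighbor pairs: C(3,2) = 3. Edges among them: Daria–Rhea → e = 1.
Clustering(Priya) = 1/3.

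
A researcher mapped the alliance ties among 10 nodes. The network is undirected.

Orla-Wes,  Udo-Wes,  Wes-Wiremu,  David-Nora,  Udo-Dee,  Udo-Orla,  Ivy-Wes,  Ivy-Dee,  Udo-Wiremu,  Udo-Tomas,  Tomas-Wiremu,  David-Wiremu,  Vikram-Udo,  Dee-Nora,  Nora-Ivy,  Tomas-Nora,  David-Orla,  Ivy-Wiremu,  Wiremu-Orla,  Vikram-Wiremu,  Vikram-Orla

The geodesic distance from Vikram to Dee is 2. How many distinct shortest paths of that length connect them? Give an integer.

1

The shortest distance is 2, and the only length-2 path is Vikram–Udo–Dee. So there is exactly 1 shortest path.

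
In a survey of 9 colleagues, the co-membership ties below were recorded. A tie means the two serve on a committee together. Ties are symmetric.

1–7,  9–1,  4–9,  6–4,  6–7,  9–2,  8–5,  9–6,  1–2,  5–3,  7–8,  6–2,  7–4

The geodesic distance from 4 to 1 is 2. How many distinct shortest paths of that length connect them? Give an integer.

The shortest distance is 2. The length-2 paths are: 4–7–1; 4–9–1.
That gives 2 distinct shortest paths.

2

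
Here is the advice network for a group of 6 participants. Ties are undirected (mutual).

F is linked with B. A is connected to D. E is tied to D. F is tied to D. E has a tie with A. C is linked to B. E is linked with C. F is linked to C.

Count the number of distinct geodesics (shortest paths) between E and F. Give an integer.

2

The shortest distance is 2. The length-2 paths are: E–C–F; E–D–F.
That gives 2 distinct shortest paths.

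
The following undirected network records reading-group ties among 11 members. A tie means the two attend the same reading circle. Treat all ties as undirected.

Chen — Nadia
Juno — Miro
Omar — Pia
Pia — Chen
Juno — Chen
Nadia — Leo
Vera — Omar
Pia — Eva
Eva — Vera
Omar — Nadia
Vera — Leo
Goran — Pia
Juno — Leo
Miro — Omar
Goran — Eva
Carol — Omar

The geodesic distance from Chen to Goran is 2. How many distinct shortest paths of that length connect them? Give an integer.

The shortest distance is 2, and the only length-2 path is Chen–Pia–Goran. So there is exactly 1 shortest path.

1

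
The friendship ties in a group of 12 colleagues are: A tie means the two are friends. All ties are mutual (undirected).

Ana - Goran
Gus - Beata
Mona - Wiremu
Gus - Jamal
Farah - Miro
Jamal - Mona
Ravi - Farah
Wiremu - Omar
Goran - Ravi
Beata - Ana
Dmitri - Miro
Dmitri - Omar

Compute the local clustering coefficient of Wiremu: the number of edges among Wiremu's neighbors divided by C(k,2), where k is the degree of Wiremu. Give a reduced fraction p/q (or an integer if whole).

0

Wiremu's neighbors: Mona and Omar (k = 2).
Possible neighbor pairs: C(2,2) = 1. Edges among them: none → e = 0.
Clustering(Wiremu) = 0/1.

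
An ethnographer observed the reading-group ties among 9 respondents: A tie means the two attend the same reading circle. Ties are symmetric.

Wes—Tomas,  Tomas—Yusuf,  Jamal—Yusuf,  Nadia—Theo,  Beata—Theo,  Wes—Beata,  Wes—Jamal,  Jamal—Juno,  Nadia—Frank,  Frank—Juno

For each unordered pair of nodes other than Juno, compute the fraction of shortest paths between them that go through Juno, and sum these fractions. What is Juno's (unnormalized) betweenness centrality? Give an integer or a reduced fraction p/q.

6

Pairs whose geodesics pass through Juno — Wes–Frank: 1; Tomas–Frank: 2/2; Yusuf–Frank: 1; Yusuf–Nadia: 1; Jamal–Frank: 1; Jamal–Nadia: 1.
All other pairs contribute 0.
Summing the contributions gives betweenness(Juno) = 6.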